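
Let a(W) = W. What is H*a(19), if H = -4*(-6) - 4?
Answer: 380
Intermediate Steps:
H = 20 (H = 24 - 4 = 20)
H*a(19) = 20*19 = 380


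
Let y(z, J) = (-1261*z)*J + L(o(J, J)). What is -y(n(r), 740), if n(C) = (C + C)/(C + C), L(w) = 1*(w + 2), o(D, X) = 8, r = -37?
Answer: 933130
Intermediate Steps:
L(w) = 2 + w (L(w) = 1*(2 + w) = 2 + w)
n(C) = 1 (n(C) = (2*C)/((2*C)) = (2*C)*(1/(2*C)) = 1)
y(z, J) = 10 - 1261*J*z (y(z, J) = (-1261*z)*J + (2 + 8) = -1261*J*z + 10 = 10 - 1261*J*z)
-y(n(r), 740) = -(10 - 1261*740*1) = -(10 - 933140) = -1*(-933130) = 933130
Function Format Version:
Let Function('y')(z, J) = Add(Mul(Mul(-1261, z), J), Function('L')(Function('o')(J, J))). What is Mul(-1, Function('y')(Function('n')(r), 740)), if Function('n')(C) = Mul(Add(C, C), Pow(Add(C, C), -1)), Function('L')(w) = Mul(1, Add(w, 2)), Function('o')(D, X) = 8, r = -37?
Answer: 933130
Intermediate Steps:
Function('L')(w) = Add(2, w) (Function('L')(w) = Mul(1, Add(2, w)) = Add(2, w))
Function('n')(C) = 1 (Function('n')(C) = Mul(Mul(2, C), Pow(Mul(2, C), -1)) = Mul(Mul(2, C), Mul(Rational(1, 2), Pow(C, -1))) = 1)
Function('y')(z, J) = Add(10, Mul(-1261, J, z)) (Function('y')(z, J) = Add(Mul(Mul(-1261, z), J), Add(2, 8)) = Add(Mul(-1261, J, z), 10) = Add(10, Mul(-1261, J, z)))
Mul(-1, Function('y')(Function('n')(r), 740)) = Mul(-1, Add(10, Mul(-1261, 740, 1))) = Mul(-1, Add(10, -933140)) = Mul(-1, -933130) = 933130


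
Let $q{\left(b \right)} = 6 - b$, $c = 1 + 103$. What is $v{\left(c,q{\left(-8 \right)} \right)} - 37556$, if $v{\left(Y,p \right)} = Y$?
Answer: $-37452$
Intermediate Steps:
$c = 104$
$v{\left(c,q{\left(-8 \right)} \right)} - 37556 = 104 - 37556 = -37452$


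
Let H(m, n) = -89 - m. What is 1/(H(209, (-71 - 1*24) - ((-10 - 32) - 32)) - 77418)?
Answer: -1/77716 ≈ -1.2867e-5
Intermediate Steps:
1/(H(209, (-71 - 1*24) - ((-10 - 32) - 32)) - 77418) = 1/((-89 - 1*209) - 77418) = 1/((-89 - 209) - 77418) = 1/(-298 - 77418) = 1/(-77716) = -1/77716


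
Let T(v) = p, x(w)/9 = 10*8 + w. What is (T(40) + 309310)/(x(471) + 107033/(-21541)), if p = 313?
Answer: 6669589043/106714786 ≈ 62.499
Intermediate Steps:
x(w) = 720 + 9*w (x(w) = 9*(10*8 + w) = 9*(80 + w) = 720 + 9*w)
T(v) = 313
(T(40) + 309310)/(x(471) + 107033/(-21541)) = (313 + 309310)/((720 + 9*471) + 107033/(-21541)) = 309623/((720 + 4239) + 107033*(-1/21541)) = 309623/(4959 - 107033/21541) = 309623/(106714786/21541) = 309623*(21541/106714786) = 6669589043/106714786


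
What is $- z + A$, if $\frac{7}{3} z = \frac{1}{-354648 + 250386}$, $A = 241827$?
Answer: $\frac{58831188907}{243278} \approx 2.4183 \cdot 10^{5}$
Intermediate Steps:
$z = - \frac{1}{243278}$ ($z = \frac{3}{7 \left(-354648 + 250386\right)} = \frac{3}{7 \left(-104262\right)} = \frac{3}{7} \left(- \frac{1}{104262}\right) = - \frac{1}{243278} \approx -4.1105 \cdot 10^{-6}$)
$- z + A = \left(-1\right) \left(- \frac{1}{243278}\right) + 241827 = \frac{1}{243278} + 241827 = \frac{58831188907}{243278}$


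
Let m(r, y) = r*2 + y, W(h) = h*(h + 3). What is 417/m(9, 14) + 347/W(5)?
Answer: 3473/160 ≈ 21.706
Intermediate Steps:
W(h) = h*(3 + h)
m(r, y) = y + 2*r (m(r, y) = 2*r + y = y + 2*r)
417/m(9, 14) + 347/W(5) = 417/(14 + 2*9) + 347/((5*(3 + 5))) = 417/(14 + 18) + 347/((5*8)) = 417/32 + 347/40 = 3473/160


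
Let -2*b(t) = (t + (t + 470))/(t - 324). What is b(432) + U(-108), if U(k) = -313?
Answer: -34471/108 ≈ -319.18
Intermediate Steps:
b(t) = -(470 + 2*t)/(2*(-324 + t)) (b(t) = -(t + (t + 470))/(2*(t - 324)) = -(t + (470 + t))/(2*(-324 + t)) = -(470 + 2*t)/(2*(-324 + t)))
b(432) + U(-108) = (-235 - 1*432)/(-324 + 432) - 313 = (-235 - 432)/108 - 313 = (1/108)*(-667) - 313 = -667/108 - 313 = -34471/108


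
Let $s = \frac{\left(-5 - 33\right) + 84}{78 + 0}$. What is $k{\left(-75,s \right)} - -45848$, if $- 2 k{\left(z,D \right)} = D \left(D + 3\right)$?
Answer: $\frac{69733198}{1521} \approx 45847.0$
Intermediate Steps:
$s = \frac{23}{39}$ ($s = \frac{\left(-5 - 33\right) + 84}{78} = \left(-38 + 84\right) \frac{1}{78} = 46 \cdot \frac{1}{78} = \frac{23}{39} \approx 0.58974$)
$k{\left(z,D \right)} = - \frac{D \left(3 + D\right)}{2}$ ($k{\left(z,D \right)} = - \frac{D \left(D + 3\right)}{2} = - \frac{D \left(3 + D\right)}{2}$)
$k{\left(-75,s \right)} - -45848 = \left(- \frac{1}{2}\right) \frac{23}{39} \left(3 + \frac{23}{39}\right) - -45848 = \left(- \frac{1}{2}\right) \frac{23}{39} \cdot \frac{140}{39} + 45848 = - \frac{1610}{1521} + 45848 = \frac{69733198}{1521}$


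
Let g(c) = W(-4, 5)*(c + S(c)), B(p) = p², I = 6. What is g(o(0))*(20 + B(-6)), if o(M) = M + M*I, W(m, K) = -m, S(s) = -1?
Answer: -224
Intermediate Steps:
o(M) = 7*M (o(M) = M + M*6 = M + 6*M = 7*M)
g(c) = -4 + 4*c (g(c) = (-1*(-4))*(c - 1) = 4*(-1 + c) = -4 + 4*c)
g(o(0))*(20 + B(-6)) = (-4 + 4*(7*0))*(20 + (-6)²) = (-4 + 4*0)*(20 + 36) = (-4 + 0)*56 = -4*56 = -224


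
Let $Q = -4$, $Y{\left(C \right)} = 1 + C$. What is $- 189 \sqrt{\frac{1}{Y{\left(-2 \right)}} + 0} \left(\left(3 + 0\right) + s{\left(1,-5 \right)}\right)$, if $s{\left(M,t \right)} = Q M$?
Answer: $189 i \approx 189.0 i$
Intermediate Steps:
$s{\left(M,t \right)} = - 4 M$
$- 189 \sqrt{\frac{1}{Y{\left(-2 \right)}} + 0} \left(\left(3 + 0\right) + s{\left(1,-5 \right)}\right) = - 189 \sqrt{\frac{1}{1 - 2} + 0} \left(\left(3 + 0\right) - 4\right) = - 189 \sqrt{\frac{1}{-1} + 0} \left(3 - 4\right) = - 189 \sqrt{-1 + 0} \left(-1\right) = - 189 \sqrt{-1} \left(-1\right) = - 189 i \left(-1\right) = - 189 \left(- i\right) = 189 i$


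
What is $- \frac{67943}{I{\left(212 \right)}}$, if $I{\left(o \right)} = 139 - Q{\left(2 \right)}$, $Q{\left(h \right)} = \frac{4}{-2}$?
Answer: $- \frac{67943}{141} \approx -481.87$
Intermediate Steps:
$Q{\left(h \right)} = -2$ ($Q{\left(h \right)} = 4 \left(- \frac{1}{2}\right) = -2$)
$I{\left(o \right)} = 141$ ($I{\left(o \right)} = 139 - -2 = 139 + 2 = 141$)
$- \frac{67943}{I{\left(212 \right)}} = - \frac{67943}{141}$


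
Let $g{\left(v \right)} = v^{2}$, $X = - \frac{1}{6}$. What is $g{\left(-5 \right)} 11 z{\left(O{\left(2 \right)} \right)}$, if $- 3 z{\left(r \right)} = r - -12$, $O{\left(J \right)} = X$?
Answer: $- \frac{19525}{18} \approx -1084.7$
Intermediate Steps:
$X = - \frac{1}{6}$ ($X = \left(-1\right) \frac{1}{6} = - \frac{1}{6} \approx -0.16667$)
$O{\left(J \right)} = - \frac{1}{6}$
$z{\left(r \right)} = -4 - \frac{r}{3}$ ($z{\left(r \right)} = - \frac{r - -12}{3} = - \frac{r + 12}{3} = - \frac{12 + r}{3} = -4 - \frac{r}{3}$)
$g{\left(-5 \right)} 11 z{\left(O{\left(2 \right)} \right)} = \left(-5\right)^{2} \cdot 11 \left(-4 - - \frac{1}{18}\right) = 25 \cdot 11 \left(-4 + \frac{1}{18}\right) = 275 \left(- \frac{71}{18}\right) = - \frac{19525}{18}$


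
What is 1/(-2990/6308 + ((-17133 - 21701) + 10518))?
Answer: -3154/89310159 ≈ -3.5315e-5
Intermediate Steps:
1/(-2990/6308 + ((-17133 - 21701) + 10518)) = 1/(-2990*1/6308 + (-38834 + 10518)) = 1/(-1495/3154 - 28316) = 1/(-89310159/3154) = -3154/89310159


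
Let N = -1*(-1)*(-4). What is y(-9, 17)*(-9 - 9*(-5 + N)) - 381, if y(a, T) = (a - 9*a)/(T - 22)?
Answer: -7089/5 ≈ -1417.8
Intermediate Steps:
y(a, T) = -8*a/(-22 + T) (y(a, T) = (-8*a)/(-22 + T) = -8*a/(-22 + T))
N = -4 (N = 1*(-4) = -4)
y(-9, 17)*(-9 - 9*(-5 + N)) - 381 = (-8*(-9)/(-22 + 17))*(-9 - 9*(-5 - 4)) - 381 = (-8*(-9)/(-5))*(-9 - 9*(-9)) - 381 = (-8*(-9)*(-⅕))*(-9 - 9*(-9)) - 381 = -72*(-9 + 81)/5 - 381 = -72/5*72 - 381 = -5184/5 - 381 = -7089/5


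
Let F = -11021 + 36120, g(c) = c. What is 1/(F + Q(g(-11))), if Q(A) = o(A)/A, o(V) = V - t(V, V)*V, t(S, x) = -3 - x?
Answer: 1/25092 ≈ 3.9853e-5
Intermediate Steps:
o(V) = V - V*(-3 - V) (o(V) = V - (-3 - V)*V = V - V*(-3 - V))
Q(A) = 4 + A (Q(A) = (A*(4 + A))/A = 4 + A)
F = 25099
1/(F + Q(g(-11))) = 1/(25099 + (4 - 11)) = 1/(25099 - 7) = 1/25092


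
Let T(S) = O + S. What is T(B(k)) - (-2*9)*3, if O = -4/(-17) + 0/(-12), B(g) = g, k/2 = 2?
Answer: 990/17 ≈ 58.235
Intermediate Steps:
k = 4 (k = 2*2 = 4)
O = 4/17 (O = -4*(-1/17) + 0*(-1/12) = 4/17 + 0 = 4/17 ≈ 0.23529)
T(S) = 4/17 + S
T(B(k)) - (-2*9)*3 = (4/17 + 4) - (-2*9)*3 = 72/17 - (-18)*3 = 72/17 - 1*(-54) = 72/17 + 54 = 990/17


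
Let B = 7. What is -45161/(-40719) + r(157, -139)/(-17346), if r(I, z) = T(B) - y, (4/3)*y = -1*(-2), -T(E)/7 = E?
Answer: 3561991/3203228 ≈ 1.1120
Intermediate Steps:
T(E) = -7*E
y = 3/2 (y = 3*(-1*(-2))/4 = (¾)*2 = 3/2 ≈ 1.5000)
r(I, z) = -101/2 (r(I, z) = -7*7 - 1*3/2 = -49 - 3/2 = -101/2)
-45161/(-40719) + r(157, -139)/(-17346) = -45161/(-40719) - 101/2/(-17346) = -45161*(-1/40719) - 101/2*(-1/17346) = 45161/40719 + 101/34692 = 3561991/3203228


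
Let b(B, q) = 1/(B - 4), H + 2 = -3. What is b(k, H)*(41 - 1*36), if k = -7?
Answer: -5/11 ≈ -0.45455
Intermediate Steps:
H = -5 (H = -2 - 3 = -5)
b(B, q) = 1/(-4 + B)
b(k, H)*(41 - 1*36) = (41 - 1*36)/(-4 - 7) = (41 - 36)/(-11) = -1/11*5 = -5/11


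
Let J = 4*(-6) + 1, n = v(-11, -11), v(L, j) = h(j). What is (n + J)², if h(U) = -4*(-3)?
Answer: 121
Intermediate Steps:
h(U) = 12
v(L, j) = 12
n = 12
J = -23 (J = -24 + 1 = -23)
(n + J)² = (12 - 23)² = (-11)² = 121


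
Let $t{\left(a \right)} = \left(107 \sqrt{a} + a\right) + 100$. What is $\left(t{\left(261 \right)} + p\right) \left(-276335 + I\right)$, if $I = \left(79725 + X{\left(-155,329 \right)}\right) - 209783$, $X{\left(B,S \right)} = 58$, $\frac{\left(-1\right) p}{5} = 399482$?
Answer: $811470905415 - 130433535 \sqrt{29} \approx 8.1077 \cdot 10^{11}$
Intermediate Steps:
$p = -1997410$ ($p = \left(-5\right) 399482 = -1997410$)
$t{\left(a \right)} = 100 + a + 107 \sqrt{a}$ ($t{\left(a \right)} = \left(a + 107 \sqrt{a}\right) + 100 = 100 + a + 107 \sqrt{a}$)
$I = -130000$ ($I = \left(79725 + 58\right) - 209783 = 79783 - 209783 = -130000$)
$\left(t{\left(261 \right)} + p\right) \left(-276335 + I\right) = \left(\left(100 + 261 + 107 \sqrt{261}\right) - 1997410\right) \left(-276335 - 130000\right) = \left(\left(100 + 261 + 107 \cdot 3 \sqrt{29}\right) - 1997410\right) \left(-406335\right) = \left(\left(100 + 261 + 321 \sqrt{29}\right) - 1997410\right) \left(-406335\right) = \left(\left(361 + 321 \sqrt{29}\right) - 1997410\right) \left(-406335\right) = \left(-1997049 + 321 \sqrt{29}\right) \left(-406335\right) = 811470905415 - 130433535 \sqrt{29}$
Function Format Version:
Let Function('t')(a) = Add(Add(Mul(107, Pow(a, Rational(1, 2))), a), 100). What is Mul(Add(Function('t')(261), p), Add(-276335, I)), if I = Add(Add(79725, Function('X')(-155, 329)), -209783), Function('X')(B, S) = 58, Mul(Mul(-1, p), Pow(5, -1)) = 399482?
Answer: Add(811470905415, Mul(-130433535, Pow(29, Rational(1, 2)))) ≈ 8.1077e+11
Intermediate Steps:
p = -1997410 (p = Mul(-5, 399482) = -1997410)
Function('t')(a) = Add(100, a, Mul(107, Pow(a, Rational(1, 2)))) (Function('t')(a) = Add(Add(a, Mul(107, Pow(a, Rational(1, 2)))), 100) = Add(100, a, Mul(107, Pow(a, Rational(1, 2)))))
I = -130000 (I = Add(Add(79725, 58), -209783) = Add(79783, -209783) = -130000)
Mul(Add(Function('t')(261), p), Add(-276335, I)) = Mul(Add(Add(100, 261, Mul(107, Pow(261, Rational(1, 2)))), -1997410), Add(-276335, -130000)) = Mul(Add(Add(100, 261, Mul(107, Mul(3, Pow(29, Rational(1, 2))))), -1997410), -406335) = Mul(Add(Add(100, 261, Mul(321, Pow(29, Rational(1, 2)))), -1997410), -406335) = Mul(Add(Add(361, Mul(321, Pow(29, Rational(1, 2)))), -1997410), -406335) = Mul(Add(-1997049, Mul(321, Pow(29, Rational(1, 2)))), -406335) = Add(811470905415, Mul(-130433535, Pow(29, Rational(1, 2))))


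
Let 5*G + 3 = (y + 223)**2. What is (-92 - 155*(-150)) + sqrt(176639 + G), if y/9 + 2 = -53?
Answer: 23158 + 2*sqrt(1196470)/5 ≈ 23596.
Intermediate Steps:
y = -495 (y = -18 + 9*(-53) = -18 - 477 = -495)
G = 73981/5 (G = -3/5 + (-495 + 223)**2/5 = -3/5 + (1/5)*(-272)**2 = -3/5 + (1/5)*73984 = -3/5 + 73984/5 = 73981/5 ≈ 14796.)
(-92 - 155*(-150)) + sqrt(176639 + G) = (-92 - 155*(-150)) + sqrt(176639 + 73981/5) = (-92 + 23250) + sqrt(957176/5) = 23158 + 2*sqrt(1196470)/5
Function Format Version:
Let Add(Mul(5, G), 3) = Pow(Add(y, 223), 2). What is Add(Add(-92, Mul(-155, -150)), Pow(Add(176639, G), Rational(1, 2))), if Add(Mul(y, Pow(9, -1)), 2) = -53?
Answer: Add(23158, Mul(Rational(2, 5), Pow(1196470, Rational(1, 2)))) ≈ 23596.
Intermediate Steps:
y = -495 (y = Add(-18, Mul(9, -53)) = Add(-18, -477) = -495)
G = Rational(73981, 5) (G = Add(Rational(-3, 5), Mul(Rational(1, 5), Pow(Add(-495, 223), 2))) = Add(Rational(-3, 5), Mul(Rational(1, 5), Pow(-272, 2))) = Add(Rational(-3, 5), Mul(Rational(1, 5), 73984)) = Add(Rational(-3, 5), Rational(73984, 5)) = Rational(73981, 5) ≈ 14796.)
Add(Add(-92, Mul(-155, -150)), Pow(Add(176639, G), Rational(1, 2))) = Add(Add(-92, Mul(-155, -150)), Pow(Add(176639, Rational(73981, 5)), Rational(1, 2))) = Add(Add(-92, 23250), Pow(Rational(957176, 5), Rational(1, 2))) = Add(23158, Mul(Rational(2, 5), Pow(1196470, Rational(1, 2))))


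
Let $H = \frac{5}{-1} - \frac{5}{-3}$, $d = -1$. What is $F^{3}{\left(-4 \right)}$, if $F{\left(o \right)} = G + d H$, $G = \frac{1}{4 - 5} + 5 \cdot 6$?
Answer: $\frac{912673}{27} \approx 33803.0$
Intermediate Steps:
$H = - \frac{10}{3}$ ($H = 5 \left(-1\right) - - \frac{5}{3} = -5 + \frac{5}{3} = - \frac{10}{3} \approx -3.3333$)
$G = 29$ ($G = \frac{1}{-1} + 30 = -1 + 30 = 29$)
$F{\left(o \right)} = \frac{97}{3}$ ($F{\left(o \right)} = 29 - - \frac{10}{3} = 29 + \frac{10}{3} = \frac{97}{3}$)
$F^{3}{\left(-4 \right)} = \left(\frac{97}{3}\right)^{3} = \frac{912673}{27}$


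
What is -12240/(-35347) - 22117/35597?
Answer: -346062319/1258247159 ≈ -0.27504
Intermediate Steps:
-12240/(-35347) - 22117/35597 = -12240*(-1/35347) - 22117*1/35597 = 12240/35347 - 22117/35597 = -346062319/1258247159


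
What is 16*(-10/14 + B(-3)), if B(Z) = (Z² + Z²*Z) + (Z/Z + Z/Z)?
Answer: -1872/7 ≈ -267.43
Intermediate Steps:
B(Z) = 2 + Z² + Z³ (B(Z) = (Z² + Z³) + (1 + 1) = (Z² + Z³) + 2 = 2 + Z² + Z³)
16*(-10/14 + B(-3)) = 16*(-10/14 + (2 + (-3)² + (-3)³)) = 16*(-10*1/14 + (2 + 9 - 27)) = 16*(-5/7 - 16) = 16*(-117/7) = -1872/7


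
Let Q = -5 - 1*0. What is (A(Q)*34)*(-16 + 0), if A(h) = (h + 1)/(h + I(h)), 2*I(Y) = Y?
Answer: -4352/15 ≈ -290.13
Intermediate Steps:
I(Y) = Y/2
Q = -5 (Q = -5 + 0 = -5)
A(h) = 2*(1 + h)/(3*h) (A(h) = (h + 1)/(h + h/2) = (1 + h)/((3*h/2)) = (1 + h)*(2/(3*h)) = 2*(1 + h)/(3*h))
(A(Q)*34)*(-16 + 0) = (((⅔)*(1 - 5)/(-5))*34)*(-16 + 0) = (((⅔)*(-⅕)*(-4))*34)*(-16) = ((8/15)*34)*(-16) = (272/15)*(-16) = -4352/15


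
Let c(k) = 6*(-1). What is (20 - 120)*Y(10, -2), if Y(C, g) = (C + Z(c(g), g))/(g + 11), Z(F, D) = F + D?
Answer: -200/9 ≈ -22.222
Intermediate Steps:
c(k) = -6
Z(F, D) = D + F
Y(C, g) = (-6 + C + g)/(11 + g) (Y(C, g) = (C + (g - 6))/(g + 11) = (C + (-6 + g))/(11 + g) = (-6 + C + g)/(11 + g))
(20 - 120)*Y(10, -2) = (20 - 120)*((-6 + 10 - 2)/(11 - 2)) = -100*2/9 = -200/9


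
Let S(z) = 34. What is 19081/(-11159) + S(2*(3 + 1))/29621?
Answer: -564818895/330540739 ≈ -1.7088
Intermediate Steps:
19081/(-11159) + S(2*(3 + 1))/29621 = 19081/(-11159) + 34/29621 = 19081*(-1/11159) + 34*(1/29621) = -19081/11159 + 34/29621 = -564818895/330540739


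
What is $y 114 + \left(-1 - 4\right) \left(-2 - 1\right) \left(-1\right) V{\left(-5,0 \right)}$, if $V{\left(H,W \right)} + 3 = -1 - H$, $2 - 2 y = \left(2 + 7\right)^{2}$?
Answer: $-4518$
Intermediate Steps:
$y = - \frac{79}{2}$ ($y = 1 - \frac{\left(2 + 7\right)^{2}}{2} = 1 - \frac{9^{2}}{2} = 1 - \frac{81}{2} = - \frac{79}{2} \approx -39.5$)
$V{\left(H,W \right)} = -4 - H$ ($V{\left(H,W \right)} = -3 - \left(1 + H\right) = -4 - H$)
$y 114 + \left(-1 - 4\right) \left(-2 - 1\right) \left(-1\right) V{\left(-5,0 \right)} = \left(- \frac{79}{2}\right) 114 + \left(-1 - 4\right) \left(-2 - 1\right) \left(-1\right) \left(-4 - -5\right) = -4503 + \left(-5\right) \left(-3\right) \left(-1\right) \left(-4 + 5\right) = -4503 + 15 \left(-1\right) 1 = -4503 - 15 = -4518$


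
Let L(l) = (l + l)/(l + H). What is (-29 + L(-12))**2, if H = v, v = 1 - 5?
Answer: 3025/4 ≈ 756.25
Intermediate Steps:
v = -4
H = -4
L(l) = 2*l/(-4 + l) (L(l) = (l + l)/(l - 4) = (2*l)/(-4 + l) = 2*l/(-4 + l))
(-29 + L(-12))**2 = (-29 + 2*(-12)/(-4 - 12))**2 = (-29 + 2*(-12)/(-16))**2 = (-29 + 2*(-12)*(-1/16))**2 = (-29 + 3/2)**2 = (-55/2)**2 = 3025/4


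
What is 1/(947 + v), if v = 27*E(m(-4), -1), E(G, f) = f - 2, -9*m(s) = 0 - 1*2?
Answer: 1/866 ≈ 0.0011547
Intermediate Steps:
m(s) = 2/9 (m(s) = -(0 - 1*2)/9 = -(0 - 2)/9 = -⅑*(-2) = 2/9)
E(G, f) = -2 + f
v = -81 (v = 27*(-2 - 1) = 27*(-3) = -81)
1/(947 + v) = 1/(947 - 81) = 1/866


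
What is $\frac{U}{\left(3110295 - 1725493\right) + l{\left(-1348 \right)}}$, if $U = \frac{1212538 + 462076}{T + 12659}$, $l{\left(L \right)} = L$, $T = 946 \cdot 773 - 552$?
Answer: $\frac{837307}{514205641355} \approx 1.6284 \cdot 10^{-6}$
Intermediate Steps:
$T = 730706$ ($T = 731258 - 552 = 730706$)
$U = \frac{1674614}{743365}$ ($U = \frac{1212538 + 462076}{730706 + 12659} = \frac{1674614}{743365} \approx 2.2527$)
$\frac{U}{\left(3110295 - 1725493\right) + l{\left(-1348 \right)}} = \frac{1674614}{743365 \left(\left(3110295 - 1725493\right) - 1348\right)} = \frac{1674614}{743365 \left(1384802 - 1348\right)} = \frac{1674614}{743365 \cdot 1383454} = \frac{1674614}{743365} \cdot \frac{1}{1383454} = \frac{837307}{514205641355}$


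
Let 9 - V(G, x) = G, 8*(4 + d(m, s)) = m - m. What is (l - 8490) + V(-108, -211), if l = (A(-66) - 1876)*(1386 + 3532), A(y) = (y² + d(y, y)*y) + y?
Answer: 13162031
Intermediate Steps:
d(m, s) = -4 (d(m, s) = -4 + (m - m)/8 = -4 + (⅛)*0 = -4 + 0 = -4)
A(y) = y² - 3*y (A(y) = (y² - 4*y) + y = y² - 3*y)
V(G, x) = 9 - G
l = 13170404 (l = (-66*(-3 - 66) - 1876)*(1386 + 3532) = (-66*(-69) - 1876)*4918 = (4554 - 1876)*4918 = 2678*4918 = 13170404)
(l - 8490) + V(-108, -211) = (13170404 - 8490) + (9 - 1*(-108)) = 13161914 + (9 + 108) = 13161914 + 117 = 13162031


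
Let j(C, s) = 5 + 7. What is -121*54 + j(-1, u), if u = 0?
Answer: -6522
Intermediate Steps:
j(C, s) = 12
-121*54 + j(-1, u) = -121*54 + 12 = -6534 + 12 = -6522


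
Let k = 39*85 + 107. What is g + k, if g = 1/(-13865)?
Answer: 47446029/13865 ≈ 3422.0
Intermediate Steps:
g = -1/13865 ≈ -7.2124e-5
k = 3422 (k = 3315 + 107 = 3422)
g + k = -1/13865 + 3422 = 47446029/13865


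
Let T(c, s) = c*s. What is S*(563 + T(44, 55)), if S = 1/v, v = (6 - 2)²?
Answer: 2983/16 ≈ 186.44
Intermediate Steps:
v = 16 (v = 4² = 16)
S = 1/16 ≈ 0.062500
S*(563 + T(44, 55)) = (563 + 44*55)/16 = (563 + 2420)/16 = (1/16)*2983 = 2983/16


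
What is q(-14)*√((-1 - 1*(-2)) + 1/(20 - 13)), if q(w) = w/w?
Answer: 2*√14/7 ≈ 1.0690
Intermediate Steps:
q(w) = 1
q(-14)*√((-1 - 1*(-2)) + 1/(20 - 13)) = 1*√((-1 - 1*(-2)) + 1/(20 - 13)) = 1*√((-1 + 2) + 1/7) = 1*√(1 + ⅐) = 1*√(8/7) = 1*(2*√14/7) = 2*√14/7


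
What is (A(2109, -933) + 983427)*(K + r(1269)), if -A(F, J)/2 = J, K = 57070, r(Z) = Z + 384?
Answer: 57859360839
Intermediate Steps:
r(Z) = 384 + Z
A(F, J) = -2*J
(A(2109, -933) + 983427)*(K + r(1269)) = (-2*(-933) + 983427)*(57070 + (384 + 1269)) = (1866 + 983427)*(57070 + 1653) = 985293*58723 = 57859360839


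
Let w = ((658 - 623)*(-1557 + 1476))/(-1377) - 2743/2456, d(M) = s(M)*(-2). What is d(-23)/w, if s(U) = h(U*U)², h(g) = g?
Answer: -23367842864/39329 ≈ -5.9416e+5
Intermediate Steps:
s(U) = U⁴ (s(U) = (U*U)² = (U²)² = U⁴)
d(M) = -2*M⁴ (d(M) = M⁴*(-2) = -2*M⁴)
w = 39329/41752 (w = (35*(-81))*(-1/1377) - 2743*1/2456 = -2835*(-1/1377) - 2743/2456 = 35/17 - 2743/2456 = 39329/41752 ≈ 0.94197)
d(-23)/w = (-2*(-23)⁴)/(39329/41752) = -2*279841*(41752/39329) = -559682*41752/39329 = -23367842864/39329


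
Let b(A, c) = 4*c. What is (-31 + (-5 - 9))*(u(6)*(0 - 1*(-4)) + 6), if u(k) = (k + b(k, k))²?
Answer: -162270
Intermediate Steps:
u(k) = 25*k² (u(k) = (k + 4*k)² = (5*k)² = 25*k²)
(-31 + (-5 - 9))*(u(6)*(0 - 1*(-4)) + 6) = (-31 + (-5 - 9))*((25*6²)*(0 - 1*(-4)) + 6) = (-31 - 14)*((25*36)*(0 + 4) + 6) = -45*(900*4 + 6) = -45*(3600 + 6) = -45*3606 = -162270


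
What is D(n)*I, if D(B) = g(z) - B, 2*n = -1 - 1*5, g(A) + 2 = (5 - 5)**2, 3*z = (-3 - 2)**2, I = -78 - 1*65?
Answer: -143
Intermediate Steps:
I = -143 (I = -78 - 65 = -143)
z = 25/3 (z = (-3 - 2)**2/3 = (1/3)*(-5)**2 = (1/3)*25 = 25/3 ≈ 8.3333)
g(A) = -2 (g(A) = -2 + (5 - 5)**2 = -2 + 0**2 = -2 + 0 = -2)
n = -3 (n = (-1 - 1*5)/2 = (-1 - 5)/2 = (1/2)*(-6) = -3)
D(B) = -2 - B
D(n)*I = (-2 - 1*(-3))*(-143) = (-2 + 3)*(-143) = 1*(-143) = -143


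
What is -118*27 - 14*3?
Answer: -3228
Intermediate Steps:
-118*27 - 14*3 = -3186 - 42 = -3228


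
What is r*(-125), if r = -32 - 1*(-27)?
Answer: 625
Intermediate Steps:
r = -5 (r = -32 + 27 = -5)
r*(-125) = -5*(-125) = 625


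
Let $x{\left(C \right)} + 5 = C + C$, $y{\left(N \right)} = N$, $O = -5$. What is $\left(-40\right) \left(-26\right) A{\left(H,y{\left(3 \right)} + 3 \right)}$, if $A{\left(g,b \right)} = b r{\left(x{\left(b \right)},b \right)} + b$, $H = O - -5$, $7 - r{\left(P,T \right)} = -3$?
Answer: $68640$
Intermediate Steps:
$x{\left(C \right)} = -5 + 2 C$ ($x{\left(C \right)} = -5 + \left(C + C\right) = -5 + 2 C$)
$r{\left(P,T \right)} = 10$ ($r{\left(P,T \right)} = 7 - -3 = 7 + 3 = 10$)
$H = 0$ ($H = -5 - -5 = -5 + 5 = 0$)
$A{\left(g,b \right)} = 11 b$ ($A{\left(g,b \right)} = b 10 + b = 10 b + b = 11 b$)
$\left(-40\right) \left(-26\right) A{\left(H,y{\left(3 \right)} + 3 \right)} = \left(-40\right) \left(-26\right) 11 \left(3 + 3\right) = 1040 \cdot 11 \cdot 6 = 1040 \cdot 66 = 68640$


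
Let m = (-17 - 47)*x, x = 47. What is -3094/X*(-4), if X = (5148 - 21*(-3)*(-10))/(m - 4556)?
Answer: -46806032/2259 ≈ -20720.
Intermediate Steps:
m = -3008 (m = (-17 - 47)*47 = -64*47 = -3008)
X = -2259/3782 (X = (5148 - 21*(-3)*(-10))/(-3008 - 4556) = (5148 + 63*(-10))/(-7564) = (5148 - 630)*(-1/7564) = 4518*(-1/7564) = -2259/3782 ≈ -0.59730)
-3094/X*(-4) = -3094/(-2259/3782)*(-4) = -3094*(-3782/2259)*(-4) = (11701508/2259)*(-4) = -46806032/2259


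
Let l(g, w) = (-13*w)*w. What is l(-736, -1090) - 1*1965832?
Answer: -17411132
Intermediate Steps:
l(g, w) = -13*w**2
l(-736, -1090) - 1*1965832 = -13*(-1090)**2 - 1*1965832 = -13*1188100 - 1965832 = -15445300 - 1965832 = -17411132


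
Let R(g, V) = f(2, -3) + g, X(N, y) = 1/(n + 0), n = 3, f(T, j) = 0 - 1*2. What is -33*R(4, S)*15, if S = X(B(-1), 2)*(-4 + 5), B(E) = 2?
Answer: -990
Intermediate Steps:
f(T, j) = -2 (f(T, j) = 0 - 2 = -2)
X(N, y) = ⅓ (X(N, y) = 1/(3 + 0) = 1/3 = ⅓)
S = ⅓ (S = (-4 + 5)/3 = (⅓)*1 = ⅓ ≈ 0.33333)
R(g, V) = -2 + g
-33*R(4, S)*15 = -33*(-2 + 4)*15 = -33*2*15 = -66*15 = -990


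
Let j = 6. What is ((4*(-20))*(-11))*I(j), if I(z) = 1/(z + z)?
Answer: 220/3 ≈ 73.333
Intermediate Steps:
I(z) = 1/(2*z)
((4*(-20))*(-11))*I(j) = ((4*(-20))*(-11))*((1/2)/6) = (-80*(-11))*((1/2)*(1/6)) = 880*(1/12) = 220/3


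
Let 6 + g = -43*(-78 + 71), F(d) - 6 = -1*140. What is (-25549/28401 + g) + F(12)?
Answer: 4547012/28401 ≈ 160.10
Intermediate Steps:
F(d) = -134 (F(d) = 6 - 1*140 = 6 - 140 = -134)
g = 295 (g = -6 - 43*(-78 + 71) = -6 - 43*(-7) = -6 + 301 = 295)
(-25549/28401 + g) + F(12) = (-25549/28401 + 295) - 134 = 8352746/28401 - 134 = 4547012/28401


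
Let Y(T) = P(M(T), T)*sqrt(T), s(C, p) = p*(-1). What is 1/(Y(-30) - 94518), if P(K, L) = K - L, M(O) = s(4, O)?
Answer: -5251/496320018 - 5*I*sqrt(30)/744480027 ≈ -1.058e-5 - 3.6786e-8*I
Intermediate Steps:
s(C, p) = -p
M(O) = -O
Y(T) = -2*T**(3/2) (Y(T) = (-T - T)*sqrt(T) = (-2*T)*sqrt(T) = -2*T**(3/2))
1/(Y(-30) - 94518) = 1/(-(-60)*I*sqrt(30) - 94518) = 1/(60*I*sqrt(30) - 94518) = 1/(-94518 + 60*I*sqrt(30))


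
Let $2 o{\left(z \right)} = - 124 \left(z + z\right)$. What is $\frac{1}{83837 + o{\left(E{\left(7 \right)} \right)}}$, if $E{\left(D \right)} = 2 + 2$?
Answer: $\frac{1}{83341} \approx 1.1999 \cdot 10^{-5}$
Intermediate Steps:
$E{\left(D \right)} = 4$
$o{\left(z \right)} = - 124 z$ ($o{\left(z \right)} = \frac{\left(-124\right) \left(z + z\right)}{2} = \frac{\left(-124\right) 2 z}{2} = \frac{\left(-248\right) z}{2} = - 124 z$)
$\frac{1}{83837 + o{\left(E{\left(7 \right)} \right)}} = \frac{1}{83837 - 496} = \frac{1}{83341}$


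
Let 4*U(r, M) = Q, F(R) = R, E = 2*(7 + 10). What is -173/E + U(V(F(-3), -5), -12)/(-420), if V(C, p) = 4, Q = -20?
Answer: -7249/1428 ≈ -5.0763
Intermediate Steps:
E = 34 (E = 2*17 = 34)
U(r, M) = -5 (U(r, M) = (¼)*(-20) = -5)
-173/E + U(V(F(-3), -5), -12)/(-420) = -173/34 - 5/(-420) = -173*1/34 - 5*(-1/420) = -173/34 + 1/84 = -7249/1428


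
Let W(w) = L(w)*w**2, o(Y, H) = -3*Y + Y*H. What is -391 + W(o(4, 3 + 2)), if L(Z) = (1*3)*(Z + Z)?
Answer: 2681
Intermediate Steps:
L(Z) = 6*Z (L(Z) = 3*(2*Z) = 6*Z)
o(Y, H) = -3*Y + H*Y
W(w) = 6*w**3 (W(w) = (6*w)*w**2 = 6*w**3)
-391 + W(o(4, 3 + 2)) = -391 + 6*(4*(-3 + (3 + 2)))**3 = -391 + 6*(4*(-3 + 5))**3 = -391 + 6*(4*2)**3 = -391 + 6*8**3 = -391 + 6*512 = -391 + 3072 = 2681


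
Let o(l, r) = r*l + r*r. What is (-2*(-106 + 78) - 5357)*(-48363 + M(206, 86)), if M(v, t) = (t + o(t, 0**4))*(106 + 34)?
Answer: 192548223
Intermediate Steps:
o(l, r) = r**2 + l*r (o(l, r) = l*r + r**2 = r**2 + l*r)
M(v, t) = 140*t (M(v, t) = (t + 0**4*(t + 0**4))*(106 + 34) = (t + 0*(t + 0))*140 = (t + 0*t)*140 = (t + 0)*140 = t*140 = 140*t)
(-2*(-106 + 78) - 5357)*(-48363 + M(206, 86)) = (-2*(-106 + 78) - 5357)*(-48363 + 140*86) = (-2*(-28) - 5357)*(-48363 + 12040) = (56 - 5357)*(-36323) = -5301*(-36323) = 192548223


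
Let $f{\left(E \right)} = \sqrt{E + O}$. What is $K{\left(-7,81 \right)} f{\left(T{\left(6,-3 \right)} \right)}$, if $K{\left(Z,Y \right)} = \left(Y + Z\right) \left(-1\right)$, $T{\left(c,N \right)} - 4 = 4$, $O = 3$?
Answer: $- 74 \sqrt{11} \approx -245.43$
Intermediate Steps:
$T{\left(c,N \right)} = 8$ ($T{\left(c,N \right)} = 4 + 4 = 8$)
$K{\left(Z,Y \right)} = - Y - Z$
$f{\left(E \right)} = \sqrt{3 + E}$ ($f{\left(E \right)} = \sqrt{E + 3} = \sqrt{3 + E}$)
$K{\left(-7,81 \right)} f{\left(T{\left(6,-3 \right)} \right)} = \left(\left(-1\right) 81 - -7\right) \sqrt{3 + 8} = \left(-81 + 7\right) \sqrt{11} = - 74 \sqrt{11}$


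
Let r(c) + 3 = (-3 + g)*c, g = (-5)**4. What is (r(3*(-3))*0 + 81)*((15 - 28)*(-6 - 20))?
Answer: 27378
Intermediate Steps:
g = 625
r(c) = -3 + 622*c (r(c) = -3 + (-3 + 625)*c = -3 + 622*c)
(r(3*(-3))*0 + 81)*((15 - 28)*(-6 - 20)) = ((-3 + 622*(3*(-3)))*0 + 81)*((15 - 28)*(-6 - 20)) = ((-3 + 622*(-9))*0 + 81)*(-13*(-26)) = ((-3 - 5598)*0 + 81)*338 = (-5601*0 + 81)*338 = (0 + 81)*338 = 81*338 = 27378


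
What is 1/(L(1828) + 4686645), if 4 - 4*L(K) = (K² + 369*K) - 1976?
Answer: 1/3683111 ≈ 2.7151e-7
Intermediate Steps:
L(K) = 495 - 369*K/4 - K²/4 (L(K) = 1 - ((K² + 369*K) - 1976)/4 = 1 - (-1976 + K² + 369*K)/4 = 1 + (494 - 369*K/4 - K²/4) = 495 - 369*K/4 - K²/4)
1/(L(1828) + 4686645) = 1/((495 - 369/4*1828 - ¼*1828²) + 4686645) = 1/((495 - 168633 - ¼*3341584) + 4686645) = 1/((495 - 168633 - 835396) + 4686645) = 1/(-1003534 + 4686645) = 1/3683111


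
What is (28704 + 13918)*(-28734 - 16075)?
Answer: -1909849198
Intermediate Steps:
(28704 + 13918)*(-28734 - 16075) = 42622*(-44809) = -1909849198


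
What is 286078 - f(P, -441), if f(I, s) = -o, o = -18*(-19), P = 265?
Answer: 286420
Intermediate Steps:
o = 342
f(I, s) = -342 (f(I, s) = -1*342 = -342)
286078 - f(P, -441) = 286078 - 1*(-342) = 286078 + 342 = 286420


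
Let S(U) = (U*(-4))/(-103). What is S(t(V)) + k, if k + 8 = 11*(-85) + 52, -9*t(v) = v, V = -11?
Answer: -825913/927 ≈ -890.95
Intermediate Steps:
t(v) = -v/9
S(U) = 4*U/103 (S(U) = -4*U*(-1/103) = 4*U/103)
k = -891 (k = -8 + (11*(-85) + 52) = -8 + (-935 + 52) = -8 - 883 = -891)
S(t(V)) + k = 4*(-⅑*(-11))/103 - 891 = (4/103)*(11/9) - 891 = 44/927 - 891 = -825913/927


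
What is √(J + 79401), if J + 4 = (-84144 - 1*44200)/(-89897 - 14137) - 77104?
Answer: √6207664721601/52017 ≈ 47.898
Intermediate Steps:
J = -4010862664/52017 (J = -4 + ((-84144 - 1*44200)/(-89897 - 14137) - 77104) = -4 + ((-84144 - 44200)/(-104034) - 77104) = -4 + (-128344*(-1/104034) - 77104) = -4 + (64172/52017 - 77104) = -4 - 4010654596/52017 = -4010862664/52017 ≈ -77107.)
√(J + 79401) = √(-4010862664/52017 + 79401) = √(119339153/52017) = √6207664721601/52017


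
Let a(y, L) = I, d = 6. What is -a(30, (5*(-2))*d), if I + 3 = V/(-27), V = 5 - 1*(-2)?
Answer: 88/27 ≈ 3.2593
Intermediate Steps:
V = 7 (V = 5 + 2 = 7)
I = -88/27 (I = -3 + 7/(-27) = -3 + 7*(-1/27) = -3 - 7/27 = -88/27 ≈ -3.2593)
a(y, L) = -88/27
-a(30, (5*(-2))*d) = -1*(-88/27) = 88/27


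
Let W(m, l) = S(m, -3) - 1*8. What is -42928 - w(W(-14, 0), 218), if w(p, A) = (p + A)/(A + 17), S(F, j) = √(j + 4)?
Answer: -10088291/235 ≈ -42929.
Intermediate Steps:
S(F, j) = √(4 + j)
W(m, l) = -7 (W(m, l) = √(4 - 3) - 1*8 = √1 - 8 = 1 - 8 = -7)
w(p, A) = (A + p)/(17 + A)
-42928 - w(W(-14, 0), 218) = -42928 - (218 - 7)/(17 + 218) = -42928 - 211/235 = -10088291/235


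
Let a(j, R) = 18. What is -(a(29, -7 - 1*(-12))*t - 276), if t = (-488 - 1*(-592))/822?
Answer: 37500/137 ≈ 273.72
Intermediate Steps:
t = 52/411 (t = (-488 + 592)*(1/822) = 104*(1/822) = 52/411 ≈ 0.12652)
-(a(29, -7 - 1*(-12))*t - 276) = -(18*(52/411) - 276) = -(312/137 - 276) = -1*(-37500/137) = 37500/137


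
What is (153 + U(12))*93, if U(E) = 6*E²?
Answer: 94581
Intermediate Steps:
(153 + U(12))*93 = (153 + 6*12²)*93 = (153 + 6*144)*93 = (153 + 864)*93 = 1017*93 = 94581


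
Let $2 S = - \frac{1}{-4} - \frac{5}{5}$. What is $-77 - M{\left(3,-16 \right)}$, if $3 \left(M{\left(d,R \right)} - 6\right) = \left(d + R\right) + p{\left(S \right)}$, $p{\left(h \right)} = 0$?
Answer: $- \frac{236}{3} \approx -78.667$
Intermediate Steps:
$S = - \frac{3}{8}$ ($S = \frac{- \frac{1}{-4} - \frac{5}{5}}{2} = \frac{\left(-1\right) \left(- \frac{1}{4}\right) - 1}{2} = \frac{\frac{1}{4} - 1}{2} = \frac{1}{2} \left(- \frac{3}{4}\right) = - \frac{3}{8} \approx -0.375$)
$M{\left(d,R \right)} = 6 + \frac{R}{3} + \frac{d}{3}$ ($M{\left(d,R \right)} = 6 + \frac{\left(d + R\right) + 0}{3} = 6 + \frac{\left(R + d\right) + 0}{3} = 6 + \frac{R + d}{3} = 6 + \left(\frac{R}{3} + \frac{d}{3}\right) = 6 + \frac{R}{3} + \frac{d}{3}$)
$-77 - M{\left(3,-16 \right)} = -77 - \left(6 + \frac{1}{3} \left(-16\right) + \frac{1}{3} \cdot 3\right) = -77 - \left(6 - \frac{16}{3} + 1\right) = -77 - \frac{5}{3} = - \frac{236}{3}$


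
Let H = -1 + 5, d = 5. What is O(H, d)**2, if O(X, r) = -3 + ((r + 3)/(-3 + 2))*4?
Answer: 1225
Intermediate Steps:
H = 4
O(X, r) = -15 - 4*r (O(X, r) = -3 + ((3 + r)/(-1))*4 = -3 + ((3 + r)*(-1))*4 = -3 + (-3 - r)*4 = -3 + (-12 - 4*r) = -15 - 4*r)
O(H, d)**2 = (-15 - 4*5)**2 = (-15 - 20)**2 = (-35)**2 = 1225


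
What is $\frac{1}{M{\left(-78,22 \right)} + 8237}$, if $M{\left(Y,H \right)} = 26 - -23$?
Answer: $\frac{1}{8286} \approx 0.00012069$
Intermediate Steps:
$M{\left(Y,H \right)} = 49$ ($M{\left(Y,H \right)} = 26 + 23 = 49$)
$\frac{1}{M{\left(-78,22 \right)} + 8237} = \frac{1}{49 + 8237} = \frac{1}{8286}$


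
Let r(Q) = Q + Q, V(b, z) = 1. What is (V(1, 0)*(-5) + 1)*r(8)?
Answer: -64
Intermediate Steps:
r(Q) = 2*Q
(V(1, 0)*(-5) + 1)*r(8) = (1*(-5) + 1)*(2*8) = (-5 + 1)*16 = -4*16 = -64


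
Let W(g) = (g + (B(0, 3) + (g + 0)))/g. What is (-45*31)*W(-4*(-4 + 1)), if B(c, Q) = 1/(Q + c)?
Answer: -11315/4 ≈ -2828.8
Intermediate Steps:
W(g) = (1/3 + 2*g)/g (W(g) = (g + (1/(3 + 0) + (g + 0)))/g = (g + (1/3 + g))/g = (1/3 + 2*g)/g)
(-45*31)*W(-4*(-4 + 1)) = (-45*31)*(2 + 1/(3*((-4*(-4 + 1))))) = -1395*(2 + 1/(3*((-4*(-3))))) = -1395*(2 + (1/3)/12) = -1395*(2 + (1/3)*(1/12)) = -1395*(2 + 1/36) = -1395*73/36 = -11315/4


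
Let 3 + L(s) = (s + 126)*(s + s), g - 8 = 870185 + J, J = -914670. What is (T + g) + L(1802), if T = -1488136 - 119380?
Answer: 5296516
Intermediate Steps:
T = -1607516
g = -44477 (g = 8 + (870185 - 914670) = 8 - 44485 = -44477)
L(s) = -3 + 2*s*(126 + s) (L(s) = -3 + (s + 126)*(s + s) = -3 + (126 + s)*(2*s) = -3 + 2*s*(126 + s))
(T + g) + L(1802) = (-1607516 - 44477) + (-3 + 2*1802² + 252*1802) = -1651993 + (-3 + 2*3247204 + 454104) = -1651993 + (-3 + 6494408 + 454104) = -1651993 + 6948509 = 5296516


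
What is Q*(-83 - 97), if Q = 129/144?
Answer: -645/4 ≈ -161.25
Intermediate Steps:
Q = 43/48 (Q = 129*(1/144) = 43/48 ≈ 0.89583)
Q*(-83 - 97) = 43*(-83 - 97)/48 = (43/48)*(-180) = -645/4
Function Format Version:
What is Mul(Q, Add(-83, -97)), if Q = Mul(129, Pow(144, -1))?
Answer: Rational(-645, 4) ≈ -161.25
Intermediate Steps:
Q = Rational(43, 48) (Q = Mul(129, Rational(1, 144)) = Rational(43, 48) ≈ 0.89583)
Mul(Q, Add(-83, -97)) = Mul(Rational(43, 48), Add(-83, -97)) = Mul(Rational(43, 48), -180) = Rational(-645, 4)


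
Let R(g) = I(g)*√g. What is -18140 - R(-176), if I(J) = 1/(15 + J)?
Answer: -18140 + 4*I*√11/161 ≈ -18140.0 + 0.082401*I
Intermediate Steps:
R(g) = √g/(15 + g)
-18140 - R(-176) = -18140 - √(-176)/(15 - 176) = -18140 - 4*I*√11/(-161) = -18140 - 4*I*√11*(-1)/161 = -18140 - (-4)*I*√11/161 = -18140 + 4*I*√11/161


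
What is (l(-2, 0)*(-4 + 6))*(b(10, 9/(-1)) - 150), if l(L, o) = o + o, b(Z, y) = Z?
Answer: 0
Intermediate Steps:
l(L, o) = 2*o
(l(-2, 0)*(-4 + 6))*(b(10, 9/(-1)) - 150) = ((2*0)*(-4 + 6))*(10 - 150) = (0*2)*(-140) = 0*(-140) = 0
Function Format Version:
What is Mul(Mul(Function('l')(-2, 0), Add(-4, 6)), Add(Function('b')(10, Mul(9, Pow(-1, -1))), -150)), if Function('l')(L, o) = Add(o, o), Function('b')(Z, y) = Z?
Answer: 0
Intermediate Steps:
Function('l')(L, o) = Mul(2, o)
Mul(Mul(Function('l')(-2, 0), Add(-4, 6)), Add(Function('b')(10, Mul(9, Pow(-1, -1))), -150)) = Mul(Mul(Mul(2, 0), Add(-4, 6)), Add(10, -150)) = Mul(Mul(0, 2), -140) = Mul(0, -140) = 0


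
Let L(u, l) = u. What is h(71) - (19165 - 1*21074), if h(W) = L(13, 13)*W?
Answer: 2832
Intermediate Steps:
h(W) = 13*W
h(71) - (19165 - 1*21074) = 13*71 - (19165 - 1*21074) = 923 - (19165 - 21074) = 923 - 1*(-1909) = 923 + 1909 = 2832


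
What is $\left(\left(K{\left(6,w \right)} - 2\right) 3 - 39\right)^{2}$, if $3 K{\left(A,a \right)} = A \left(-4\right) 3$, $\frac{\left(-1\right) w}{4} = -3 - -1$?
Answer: $13689$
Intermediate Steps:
$w = 8$ ($w = - 4 \left(-3 - -1\right) = - 4 \left(-3 + \left(-2 + 3\right)\right) = - 4 \left(-3 + 1\right) = \left(-4\right) \left(-2\right) = 8$)
$K{\left(A,a \right)} = - 4 A$ ($K{\left(A,a \right)} = \frac{A \left(-4\right) 3}{3} = \frac{- 4 A 3}{3} = \frac{\left(-12\right) A}{3} = - 4 A$)
$\left(\left(K{\left(6,w \right)} - 2\right) 3 - 39\right)^{2} = \left(\left(\left(-4\right) 6 - 2\right) 3 - 39\right)^{2} = \left(\left(-24 - 2\right) 3 - 39\right)^{2} = \left(\left(-26\right) 3 - 39\right)^{2} = \left(-78 - 39\right)^{2} = \left(-117\right)^{2} = 13689$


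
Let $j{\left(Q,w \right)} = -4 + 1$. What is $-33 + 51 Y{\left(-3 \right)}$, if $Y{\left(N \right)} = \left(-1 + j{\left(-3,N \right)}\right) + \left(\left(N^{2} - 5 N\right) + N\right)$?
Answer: $834$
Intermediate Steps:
$j{\left(Q,w \right)} = -3$
$Y{\left(N \right)} = -4 + N^{2} - 4 N$ ($Y{\left(N \right)} = \left(-1 - 3\right) + \left(\left(N^{2} - 5 N\right) + N\right) = -4 + \left(N^{2} - 4 N\right) = -4 + N^{2} - 4 N$)
$-33 + 51 Y{\left(-3 \right)} = -33 + 51 \left(-4 + \left(-3\right)^{2} - -12\right) = -33 + 51 \left(-4 + 9 + 12\right) = -33 + 51 \cdot 17 = -33 + 867 = 834$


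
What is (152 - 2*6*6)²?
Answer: 6400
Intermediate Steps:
(152 - 2*6*6)² = (152 - 12*6)² = (152 - 72)² = 80² = 6400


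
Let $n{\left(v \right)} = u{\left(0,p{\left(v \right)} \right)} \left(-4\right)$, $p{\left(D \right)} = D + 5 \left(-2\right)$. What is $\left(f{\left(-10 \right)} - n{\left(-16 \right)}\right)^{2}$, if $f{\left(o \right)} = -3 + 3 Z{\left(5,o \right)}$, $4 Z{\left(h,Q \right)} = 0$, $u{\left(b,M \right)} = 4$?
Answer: $169$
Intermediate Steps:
$p{\left(D \right)} = -10 + D$ ($p{\left(D \right)} = D - 10 = -10 + D$)
$Z{\left(h,Q \right)} = 0$ ($Z{\left(h,Q \right)} = \frac{1}{4} \cdot 0 = 0$)
$f{\left(o \right)} = -3$ ($f{\left(o \right)} = -3 + 3 \cdot 0 = -3 + 0 = -3$)
$n{\left(v \right)} = -16$ ($n{\left(v \right)} = 4 \left(-4\right) = -16$)
$\left(f{\left(-10 \right)} - n{\left(-16 \right)}\right)^{2} = \left(-3 - -16\right)^{2} = \left(-3 + 16\right)^{2} = 13^{2} = 169$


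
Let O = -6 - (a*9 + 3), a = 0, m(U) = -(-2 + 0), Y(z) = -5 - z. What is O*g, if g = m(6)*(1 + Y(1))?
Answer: 90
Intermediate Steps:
m(U) = 2 (m(U) = -1*(-2) = 2)
g = -10 (g = 2*(1 + (-5 - 1*1)) = 2*(1 + (-5 - 1)) = 2*(1 - 6) = 2*(-5) = -10)
O = -9 (O = -6 - (0*9 + 3) = -6 - (0 + 3) = -6 - 1*3 = -6 - 3 = -9)
O*g = -9*(-10) = 90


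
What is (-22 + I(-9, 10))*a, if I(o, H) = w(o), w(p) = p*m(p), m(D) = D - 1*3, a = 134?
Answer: 11524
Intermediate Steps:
m(D) = -3 + D (m(D) = D - 3 = -3 + D)
w(p) = p*(-3 + p)
I(o, H) = o*(-3 + o)
(-22 + I(-9, 10))*a = (-22 - 9*(-3 - 9))*134 = (-22 - 9*(-12))*134 = (-22 + 108)*134 = 86*134 = 11524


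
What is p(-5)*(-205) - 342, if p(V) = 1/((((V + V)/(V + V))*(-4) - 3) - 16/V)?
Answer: -5473/19 ≈ -288.05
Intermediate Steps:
p(V) = 1/(-7 - 16/V) (p(V) = 1/((((2*V)/((2*V)))*(-4) - 3) - 16/V) = 1/((((2*V)*(1/(2*V)))*(-4) - 3) - 16/V) = 1/((1*(-4) - 3) - 16/V) = 1/((-4 - 3) - 16/V) = 1/(-7 - 16/V))
p(-5)*(-205) - 342 = -1*(-5)/(16 + 7*(-5))*(-205) - 342 = -1*(-5)/(16 - 35)*(-205) - 342 = -1*(-5)/(-19)*(-205) - 342 = -1*(-5)*(-1/19)*(-205) - 342 = -5/19*(-205) - 342 = 1025/19 - 342 = -5473/19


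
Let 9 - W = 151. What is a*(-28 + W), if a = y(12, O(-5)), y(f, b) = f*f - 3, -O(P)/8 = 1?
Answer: -23970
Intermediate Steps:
W = -142 (W = 9 - 1*151 = 9 - 151 = -142)
O(P) = -8 (O(P) = -8*1 = -8)
y(f, b) = -3 + f**2 (y(f, b) = f**2 - 3 = -3 + f**2)
a = 141 (a = -3 + 12**2 = -3 + 144 = 141)
a*(-28 + W) = 141*(-28 - 142) = 141*(-170) = -23970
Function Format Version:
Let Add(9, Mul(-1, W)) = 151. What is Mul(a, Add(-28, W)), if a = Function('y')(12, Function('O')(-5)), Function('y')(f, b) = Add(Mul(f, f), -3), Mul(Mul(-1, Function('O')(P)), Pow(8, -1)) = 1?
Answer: -23970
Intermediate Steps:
W = -142 (W = Add(9, Mul(-1, 151)) = Add(9, -151) = -142)
Function('O')(P) = -8 (Function('O')(P) = Mul(-8, 1) = -8)
Function('y')(f, b) = Add(-3, Pow(f, 2)) (Function('y')(f, b) = Add(Pow(f, 2), -3) = Add(-3, Pow(f, 2)))
a = 141 (a = Add(-3, Pow(12, 2)) = Add(-3, 144) = 141)
Mul(a, Add(-28, W)) = Mul(141, Add(-28, -142)) = Mul(141, -170) = -23970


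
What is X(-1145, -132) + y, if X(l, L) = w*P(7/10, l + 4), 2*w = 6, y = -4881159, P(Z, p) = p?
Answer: -4884582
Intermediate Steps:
w = 3 (w = (1/2)*6 = 3)
X(l, L) = 12 + 3*l (X(l, L) = 3*(l + 4) = 3*(4 + l) = 12 + 3*l)
X(-1145, -132) + y = (12 + 3*(-1145)) - 4881159 = (12 - 3435) - 4881159 = -3423 - 4881159 = -4884582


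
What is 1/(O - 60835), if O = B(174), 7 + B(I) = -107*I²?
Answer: -1/3300374 ≈ -3.0300e-7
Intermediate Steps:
B(I) = -7 - 107*I²
O = -3239539 (O = -7 - 107*174² = -7 - 107*30276 = -7 - 3239532 = -3239539)
1/(O - 60835) = 1/(-3239539 - 60835) = 1/(-3300374) = -1/3300374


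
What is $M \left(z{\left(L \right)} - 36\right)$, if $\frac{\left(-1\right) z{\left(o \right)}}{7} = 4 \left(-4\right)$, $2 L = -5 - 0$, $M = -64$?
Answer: $-4864$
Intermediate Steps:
$L = - \frac{5}{2}$ ($L = \frac{-5 - 0}{2} = \frac{-5 + 0}{2} = \frac{1}{2} \left(-5\right) = - \frac{5}{2} \approx -2.5$)
$z{\left(o \right)} = 112$ ($z{\left(o \right)} = - 7 \cdot 4 \left(-4\right) = \left(-7\right) \left(-16\right) = 112$)
$M \left(z{\left(L \right)} - 36\right) = - 64 \left(112 - 36\right) = \left(-64\right) 76 = -4864$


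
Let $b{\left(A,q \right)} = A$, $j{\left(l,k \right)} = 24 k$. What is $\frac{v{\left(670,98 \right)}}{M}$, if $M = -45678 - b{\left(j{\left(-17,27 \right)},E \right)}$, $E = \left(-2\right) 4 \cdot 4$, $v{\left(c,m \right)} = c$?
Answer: $- \frac{335}{23163} \approx -0.014463$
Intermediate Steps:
$E = -32$ ($E = \left(-8\right) 4 = -32$)
$M = -46326$ ($M = -45678 - 24 \cdot 27 = -45678 - 648 = -46326$)
$\frac{v{\left(670,98 \right)}}{M} = \frac{670}{-46326} = 670 \left(- \frac{1}{46326}\right) = - \frac{335}{23163}$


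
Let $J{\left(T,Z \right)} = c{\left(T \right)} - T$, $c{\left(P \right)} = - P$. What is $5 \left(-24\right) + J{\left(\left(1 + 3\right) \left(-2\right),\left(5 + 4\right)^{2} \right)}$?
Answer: $-104$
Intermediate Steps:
$J{\left(T,Z \right)} = - 2 T$ ($J{\left(T,Z \right)} = - T - T = - 2 T$)
$5 \left(-24\right) + J{\left(\left(1 + 3\right) \left(-2\right),\left(5 + 4\right)^{2} \right)} = 5 \left(-24\right) - 2 \left(1 + 3\right) \left(-2\right) = -120 - 2 \cdot 4 \left(-2\right) = -120 - -16 = -120 + 16 = -104$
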